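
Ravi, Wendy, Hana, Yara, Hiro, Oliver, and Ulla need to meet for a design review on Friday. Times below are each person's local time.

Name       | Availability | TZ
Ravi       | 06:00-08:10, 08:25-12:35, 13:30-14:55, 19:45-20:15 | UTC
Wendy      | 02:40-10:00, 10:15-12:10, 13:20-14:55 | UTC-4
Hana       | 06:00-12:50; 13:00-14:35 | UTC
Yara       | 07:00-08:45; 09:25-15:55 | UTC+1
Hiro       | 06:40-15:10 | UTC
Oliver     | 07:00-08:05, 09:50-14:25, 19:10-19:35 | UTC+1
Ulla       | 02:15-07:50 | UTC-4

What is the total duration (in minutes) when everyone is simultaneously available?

205

Ravi in UTC: 06:00-08:10, 08:25-12:35, 13:30-14:55, 19:45-20:15.
Wendy in UTC: 06:40-14:00, 14:15-16:10, 17:20-18:55 (add 4h to convert from UTC-4).
Hana in UTC: 06:00-12:50, 13:00-14:35.
Yara in UTC: 06:00-07:45, 08:25-14:55 (subtract 1h to convert from UTC+1).
Hiro in UTC: 06:40-15:10.
Oliver in UTC: 06:00-07:05, 08:50-13:25, 18:10-18:35 (subtract 1h to convert from UTC+1).
Ulla in UTC: 06:15-11:50 (add 4h to convert from UTC-4).
Ravi ∩ Wendy: 06:40-08:10, 08:25-12:35, 13:30-14:00, 14:15-14:55.
Ravi ∩ Wendy ∩ Hana: 06:40-08:10, 08:25-12:35, 13:30-14:00, 14:15-14:35.
Ravi ∩ Wendy ∩ Hana ∩ Yara: 06:40-07:45, 08:25-12:35, 13:30-14:00, 14:15-14:35.
Ravi ∩ Wendy ∩ Hana ∩ Yara ∩ Hiro: 06:40-07:45, 08:25-12:35, 13:30-14:00, 14:15-14:35.
Ravi ∩ Wendy ∩ Hana ∩ Yara ∩ Hiro ∩ Oliver: 06:40-07:05, 08:50-12:35.
Ravi ∩ Wendy ∩ Hana ∩ Yara ∩ Hiro ∩ Oliver ∩ Ulla: 06:40-07:05, 08:50-11:50.
Summing the common windows: 25 + 180 = 205 minutes.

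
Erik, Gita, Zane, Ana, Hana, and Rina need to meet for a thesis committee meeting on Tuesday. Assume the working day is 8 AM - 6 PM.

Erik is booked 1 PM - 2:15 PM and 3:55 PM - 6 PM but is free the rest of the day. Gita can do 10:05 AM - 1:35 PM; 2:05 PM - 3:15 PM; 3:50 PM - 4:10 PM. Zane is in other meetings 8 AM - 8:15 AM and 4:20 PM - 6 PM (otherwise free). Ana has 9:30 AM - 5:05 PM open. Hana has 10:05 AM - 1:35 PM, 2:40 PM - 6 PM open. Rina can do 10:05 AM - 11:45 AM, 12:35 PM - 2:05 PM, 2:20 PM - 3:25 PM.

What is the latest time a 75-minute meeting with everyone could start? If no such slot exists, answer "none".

10:30

Erik free: 08:00-13:00, 14:15-15:55 (invert busy blocks within the working day).
Gita free: 10:05-13:35, 14:05-15:15, 15:50-16:10.
Zane free: 08:15-16:20 (invert busy blocks within the working day).
Ana free: 09:30-17:05.
Hana free: 10:05-13:35, 14:40-18:00.
Rina free: 10:05-11:45, 12:35-14:05, 14:20-15:25.
Erik ∩ Gita: 10:05-13:00, 14:15-15:15, 15:50-15:55.
Erik ∩ Gita ∩ Zane: 10:05-13:00, 14:15-15:15, 15:50-15:55.
Erik ∩ Gita ∩ Zane ∩ Ana: 10:05-13:00, 14:15-15:15, 15:50-15:55.
Erik ∩ Gita ∩ Zane ∩ Ana ∩ Hana: 10:05-13:00, 14:40-15:15, 15:50-15:55.
Erik ∩ Gita ∩ Zane ∩ Ana ∩ Hana ∩ Rina: 10:05-11:45, 12:35-13:00, 14:40-15:15.
The last common window of at least 75 minutes is 10:05-11:45; a 75-minute meeting can start as late as 10:30 and still end by 11:45.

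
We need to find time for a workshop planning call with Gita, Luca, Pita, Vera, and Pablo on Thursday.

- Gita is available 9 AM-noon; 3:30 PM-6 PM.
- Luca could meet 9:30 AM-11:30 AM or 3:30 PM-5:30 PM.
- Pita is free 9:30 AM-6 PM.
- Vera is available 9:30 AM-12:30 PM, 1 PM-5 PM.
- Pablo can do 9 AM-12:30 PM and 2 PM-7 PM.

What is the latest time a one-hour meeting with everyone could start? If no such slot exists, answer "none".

16:00

Gita ∩ Luca: 09:30-11:30, 15:30-17:30.
Gita ∩ Luca ∩ Pita: 09:30-11:30, 15:30-17:30.
Gita ∩ Luca ∩ Pita ∩ Vera: 09:30-11:30, 15:30-17:00.
Gita ∩ Luca ∩ Pita ∩ Vera ∩ Pablo: 09:30-11:30, 15:30-17:00.
The last common window of at least 60 minutes is 15:30-17:00; a 60-minute meeting can start as late as 16:00 and still end by 17:00.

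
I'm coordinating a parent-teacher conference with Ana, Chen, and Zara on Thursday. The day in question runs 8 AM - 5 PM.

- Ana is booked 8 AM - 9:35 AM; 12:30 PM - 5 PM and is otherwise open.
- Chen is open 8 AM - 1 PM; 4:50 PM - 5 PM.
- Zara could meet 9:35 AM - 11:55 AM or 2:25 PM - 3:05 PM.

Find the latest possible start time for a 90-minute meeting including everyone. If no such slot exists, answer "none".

Ana free: 09:35-12:30 (invert busy blocks within the working day).
Chen free: 08:00-13:00, 16:50-17:00.
Zara free: 09:35-11:55, 14:25-15:05.
Ana ∩ Chen: 09:35-12:30.
Ana ∩ Chen ∩ Zara: 09:35-11:55.
The last common window of at least 90 minutes is 09:35-11:55; a 90-minute meeting can start as late as 10:25 and still end by 11:55.

10:25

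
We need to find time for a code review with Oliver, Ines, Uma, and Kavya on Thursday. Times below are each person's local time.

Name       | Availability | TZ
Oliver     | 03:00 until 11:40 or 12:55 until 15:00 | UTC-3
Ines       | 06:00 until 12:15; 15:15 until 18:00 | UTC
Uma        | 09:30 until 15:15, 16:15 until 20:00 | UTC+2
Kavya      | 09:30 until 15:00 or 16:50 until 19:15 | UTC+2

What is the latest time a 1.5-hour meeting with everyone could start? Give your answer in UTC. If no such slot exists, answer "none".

Oliver in UTC: 06:00-14:40, 15:55-18:00 (add 3h to convert from UTC-3).
Ines in UTC: 06:00-12:15, 15:15-18:00.
Uma in UTC: 07:30-13:15, 14:15-18:00 (subtract 2h to convert from UTC+2).
Kavya in UTC: 07:30-13:00, 14:50-17:15 (subtract 2h to convert from UTC+2).
Oliver ∩ Ines: 06:00-12:15, 15:55-18:00.
Oliver ∩ Ines ∩ Uma: 07:30-12:15, 15:55-18:00.
Oliver ∩ Ines ∩ Uma ∩ Kavya: 07:30-12:15, 15:55-17:15.
So the common availability across everyone is 07:30-12:15, 15:55-17:15.
The last common window of at least 90 minutes is 07:30-12:15; a 90-minute meeting can start as late as 10:45 and still end by 12:15.

10:45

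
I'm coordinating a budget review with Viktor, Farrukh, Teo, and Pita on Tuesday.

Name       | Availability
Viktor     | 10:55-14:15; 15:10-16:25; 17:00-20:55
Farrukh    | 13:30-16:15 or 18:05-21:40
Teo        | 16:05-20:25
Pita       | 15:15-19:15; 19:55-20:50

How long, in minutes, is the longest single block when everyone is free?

Viktor ∩ Farrukh: 13:30-14:15, 15:10-16:15, 18:05-20:55.
Viktor ∩ Farrukh ∩ Teo: 16:05-16:15, 18:05-20:25.
Viktor ∩ Farrukh ∩ Teo ∩ Pita: 16:05-16:15, 18:05-19:15, 19:55-20:25.
So the common availability across everyone is 16:05-16:15, 18:05-19:15, 19:55-20:25.
The longest is 18:05-19:15 at 70 minutes.

70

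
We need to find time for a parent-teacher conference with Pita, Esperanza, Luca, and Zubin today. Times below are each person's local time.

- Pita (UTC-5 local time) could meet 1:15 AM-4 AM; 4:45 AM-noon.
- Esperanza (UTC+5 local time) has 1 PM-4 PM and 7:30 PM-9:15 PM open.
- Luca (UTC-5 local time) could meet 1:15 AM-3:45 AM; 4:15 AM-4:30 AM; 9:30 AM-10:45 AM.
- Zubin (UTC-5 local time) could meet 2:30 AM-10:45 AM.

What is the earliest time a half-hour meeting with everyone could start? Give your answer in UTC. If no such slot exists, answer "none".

Pita in UTC: 06:15-09:00, 09:45-17:00 (add 5h to convert from UTC-5).
Esperanza in UTC: 08:00-11:00, 14:30-16:15 (subtract 5h to convert from UTC+5).
Luca in UTC: 06:15-08:45, 09:15-09:30, 14:30-15:45 (add 5h to convert from UTC-5).
Zubin in UTC: 07:30-15:45 (add 5h to convert from UTC-5).
Pita ∩ Esperanza: 08:00-09:00, 09:45-11:00, 14:30-16:15.
Pita ∩ Esperanza ∩ Luca: 08:00-08:45, 14:30-15:45.
Pita ∩ Esperanza ∩ Luca ∩ Zubin: 08:00-08:45, 14:30-15:45.
The first common window of at least 30 minutes is 08:00-08:45, so the earliest start is 08:00.

08:00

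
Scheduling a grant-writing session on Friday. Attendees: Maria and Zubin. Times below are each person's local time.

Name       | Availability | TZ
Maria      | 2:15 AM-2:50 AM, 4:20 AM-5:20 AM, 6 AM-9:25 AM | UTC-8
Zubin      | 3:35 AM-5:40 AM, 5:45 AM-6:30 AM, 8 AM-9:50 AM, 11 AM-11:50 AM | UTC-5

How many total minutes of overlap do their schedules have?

150

Maria in UTC: 10:15-10:50, 12:20-13:20, 14:00-17:25 (add 8h to convert from UTC-8).
Zubin in UTC: 08:35-10:40, 10:45-11:30, 13:00-14:50, 16:00-16:50 (add 5h to convert from UTC-5).
Maria ∩ Zubin: 10:15-10:40, 10:45-10:50, 13:00-13:20, 14:00-14:50, 16:00-16:50.
So the common availability across everyone is 10:15-10:40, 10:45-10:50, 13:00-13:20, 14:00-14:50, 16:00-16:50.
Summing the common windows: 25 + 5 + 20 + 50 + 50 = 150 minutes.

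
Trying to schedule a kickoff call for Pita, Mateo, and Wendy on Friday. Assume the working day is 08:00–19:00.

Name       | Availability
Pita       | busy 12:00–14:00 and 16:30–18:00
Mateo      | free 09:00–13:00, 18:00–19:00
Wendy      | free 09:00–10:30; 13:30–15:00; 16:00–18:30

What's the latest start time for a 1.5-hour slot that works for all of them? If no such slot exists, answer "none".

Pita free: 08:00-12:00, 14:00-16:30, 18:00-19:00 (invert busy blocks within the working day).
Mateo free: 09:00-13:00, 18:00-19:00.
Wendy free: 09:00-10:30, 13:30-15:00, 16:00-18:30.
Pita ∩ Mateo: 09:00-12:00, 18:00-19:00.
Pita ∩ Mateo ∩ Wendy: 09:00-10:30, 18:00-18:30.
The last common window of at least 90 minutes is 09:00-10:30; a 90-minute meeting can start as late as 09:00 and still end by 10:30.

09:00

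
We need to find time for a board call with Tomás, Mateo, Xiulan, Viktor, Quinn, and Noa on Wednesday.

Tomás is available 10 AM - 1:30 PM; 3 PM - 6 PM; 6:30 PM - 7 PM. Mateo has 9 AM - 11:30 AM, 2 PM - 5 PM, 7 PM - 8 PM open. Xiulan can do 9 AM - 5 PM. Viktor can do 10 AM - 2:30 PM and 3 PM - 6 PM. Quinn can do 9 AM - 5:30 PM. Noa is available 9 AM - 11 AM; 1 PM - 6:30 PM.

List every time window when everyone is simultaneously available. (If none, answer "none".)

Tomás ∩ Mateo: 10:00-11:30, 15:00-17:00.
Tomás ∩ Mateo ∩ Xiulan: 10:00-11:30, 15:00-17:00.
Tomás ∩ Mateo ∩ Xiulan ∩ Viktor: 10:00-11:30, 15:00-17:00.
Tomás ∩ Mateo ∩ Xiulan ∩ Viktor ∩ Quinn: 10:00-11:30, 15:00-17:00.
Tomás ∩ Mateo ∩ Xiulan ∩ Viktor ∩ Quinn ∩ Noa: 10:00-11:00, 15:00-17:00.

10:00-11:00, 15:00-17:00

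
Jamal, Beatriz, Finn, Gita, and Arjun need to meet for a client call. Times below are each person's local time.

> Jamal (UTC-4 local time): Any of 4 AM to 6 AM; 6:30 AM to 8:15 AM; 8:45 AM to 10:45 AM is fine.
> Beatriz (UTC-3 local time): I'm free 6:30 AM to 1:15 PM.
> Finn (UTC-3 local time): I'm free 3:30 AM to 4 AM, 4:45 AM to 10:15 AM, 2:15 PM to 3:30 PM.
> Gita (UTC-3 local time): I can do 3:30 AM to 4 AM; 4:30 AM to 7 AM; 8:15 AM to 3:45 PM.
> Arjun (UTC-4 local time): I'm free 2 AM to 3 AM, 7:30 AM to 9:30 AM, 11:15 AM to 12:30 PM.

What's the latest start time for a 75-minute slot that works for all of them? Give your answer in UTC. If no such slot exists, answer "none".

none

Jamal in UTC: 08:00-10:00, 10:30-12:15, 12:45-14:45 (add 4h to convert from UTC-4).
Beatriz in UTC: 09:30-16:15 (add 3h to convert from UTC-3).
Finn in UTC: 06:30-07:00, 07:45-13:15, 17:15-18:30 (add 3h to convert from UTC-3).
Gita in UTC: 06:30-07:00, 07:30-10:00, 11:15-18:45 (add 3h to convert from UTC-3).
Arjun in UTC: 06:00-07:00, 11:30-13:30, 15:15-16:30 (add 4h to convert from UTC-4).
Jamal ∩ Beatriz: 09:30-10:00, 10:30-12:15, 12:45-14:45.
Jamal ∩ Beatriz ∩ Finn: 09:30-10:00, 10:30-12:15, 12:45-13:15.
Jamal ∩ Beatriz ∩ Finn ∩ Gita: 09:30-10:00, 11:15-12:15, 12:45-13:15.
Jamal ∩ Beatriz ∩ Finn ∩ Gita ∩ Arjun: 11:30-12:15, 12:45-13:15.
So the common availability across everyone is 11:30-12:15, 12:45-13:15.
No common window is at least 75 minutes long.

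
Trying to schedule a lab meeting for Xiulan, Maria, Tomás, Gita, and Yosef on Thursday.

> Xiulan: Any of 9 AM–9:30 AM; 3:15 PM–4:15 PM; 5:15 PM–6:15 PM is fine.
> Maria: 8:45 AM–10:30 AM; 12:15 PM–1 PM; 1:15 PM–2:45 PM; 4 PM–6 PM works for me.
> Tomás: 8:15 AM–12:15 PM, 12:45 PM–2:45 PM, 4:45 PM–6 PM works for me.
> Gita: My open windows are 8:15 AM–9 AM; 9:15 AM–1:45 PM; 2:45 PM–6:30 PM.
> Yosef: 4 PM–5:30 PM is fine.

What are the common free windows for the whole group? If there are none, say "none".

17:15-17:30

Xiulan ∩ Maria: 09:00-09:30, 16:00-16:15, 17:15-18:00.
Xiulan ∩ Maria ∩ Tomás: 09:00-09:30, 17:15-18:00.
Xiulan ∩ Maria ∩ Tomás ∩ Gita: 09:15-09:30, 17:15-18:00.
Xiulan ∩ Maria ∩ Tomás ∩ Gita ∩ Yosef: 17:15-17:30.
So the common availability across everyone is 17:15-17:30.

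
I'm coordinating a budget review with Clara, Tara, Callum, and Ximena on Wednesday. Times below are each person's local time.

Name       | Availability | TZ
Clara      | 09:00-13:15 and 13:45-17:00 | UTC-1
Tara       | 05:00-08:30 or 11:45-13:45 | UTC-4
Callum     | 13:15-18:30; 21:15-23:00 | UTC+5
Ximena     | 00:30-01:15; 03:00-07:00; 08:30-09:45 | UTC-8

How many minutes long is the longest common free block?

90

Clara in UTC: 10:00-14:15, 14:45-18:00 (add 1h to convert from UTC-1).
Tara in UTC: 09:00-12:30, 15:45-17:45 (add 4h to convert from UTC-4).
Callum in UTC: 08:15-13:30, 16:15-18:00 (subtract 5h to convert from UTC+5).
Ximena in UTC: 08:30-09:15, 11:00-15:00, 16:30-17:45 (add 8h to convert from UTC-8).
Clara ∩ Tara: 10:00-12:30, 15:45-17:45.
Clara ∩ Tara ∩ Callum: 10:00-12:30, 16:15-17:45.
Clara ∩ Tara ∩ Callum ∩ Ximena: 11:00-12:30, 16:30-17:45.
The longest is 11:00-12:30 at 90 minutes.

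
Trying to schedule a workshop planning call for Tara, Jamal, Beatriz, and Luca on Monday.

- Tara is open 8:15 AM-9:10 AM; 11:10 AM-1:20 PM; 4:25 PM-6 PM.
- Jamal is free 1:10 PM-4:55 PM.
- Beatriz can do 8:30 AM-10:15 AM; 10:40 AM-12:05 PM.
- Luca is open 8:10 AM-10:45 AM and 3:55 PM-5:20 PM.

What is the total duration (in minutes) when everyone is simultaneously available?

0

Tara ∩ Jamal: 13:10-13:20, 16:25-16:55.
Tara ∩ Jamal ∩ Beatriz: ∅.
Tara ∩ Jamal ∩ Beatriz ∩ Luca: ∅.
There is no time when everyone is free.
There is no common window, so the total is 0 minutes.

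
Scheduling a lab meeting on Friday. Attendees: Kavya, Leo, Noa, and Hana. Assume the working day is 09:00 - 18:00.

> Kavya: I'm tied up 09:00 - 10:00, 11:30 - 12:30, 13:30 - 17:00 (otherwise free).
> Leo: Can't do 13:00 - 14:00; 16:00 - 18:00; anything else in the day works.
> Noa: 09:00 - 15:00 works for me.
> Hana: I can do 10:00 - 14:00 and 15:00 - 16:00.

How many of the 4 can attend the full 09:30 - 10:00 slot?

Kavya free: 10:00-11:30, 12:30-13:30, 17:00-18:00 (invert busy blocks within the working day).
Leo free: 09:00-13:00, 14:00-16:00 (invert busy blocks within the working day).
Noa free: 09:00-15:00.
Hana free: 10:00-14:00, 15:00-16:00.
Leo and Noa can make the full 09:30-10:00 slot — that's 2.

2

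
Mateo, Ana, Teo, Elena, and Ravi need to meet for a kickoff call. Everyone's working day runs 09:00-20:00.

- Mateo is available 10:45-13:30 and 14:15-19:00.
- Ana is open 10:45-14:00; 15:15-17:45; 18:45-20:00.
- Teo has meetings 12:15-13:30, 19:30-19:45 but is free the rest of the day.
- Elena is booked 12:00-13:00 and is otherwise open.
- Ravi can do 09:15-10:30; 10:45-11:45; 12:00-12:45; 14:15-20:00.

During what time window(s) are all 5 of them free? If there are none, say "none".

Mateo free: 10:45-13:30, 14:15-19:00.
Ana free: 10:45-14:00, 15:15-17:45, 18:45-20:00.
Teo free: 09:00-12:15, 13:30-19:30, 19:45-20:00 (invert busy blocks within the working day).
Elena free: 09:00-12:00, 13:00-20:00 (invert busy blocks within the working day).
Ravi free: 09:15-10:30, 10:45-11:45, 12:00-12:45, 14:15-20:00.
Mateo ∩ Ana: 10:45-13:30, 15:15-17:45, 18:45-19:00.
Mateo ∩ Ana ∩ Teo: 10:45-12:15, 15:15-17:45, 18:45-19:00.
Mateo ∩ Ana ∩ Teo ∩ Elena: 10:45-12:00, 15:15-17:45, 18:45-19:00.
Mateo ∩ Ana ∩ Teo ∩ Elena ∩ Ravi: 10:45-11:45, 15:15-17:45, 18:45-19:00.
Those are the intersection windows.

10:45-11:45, 15:15-17:45, 18:45-19:00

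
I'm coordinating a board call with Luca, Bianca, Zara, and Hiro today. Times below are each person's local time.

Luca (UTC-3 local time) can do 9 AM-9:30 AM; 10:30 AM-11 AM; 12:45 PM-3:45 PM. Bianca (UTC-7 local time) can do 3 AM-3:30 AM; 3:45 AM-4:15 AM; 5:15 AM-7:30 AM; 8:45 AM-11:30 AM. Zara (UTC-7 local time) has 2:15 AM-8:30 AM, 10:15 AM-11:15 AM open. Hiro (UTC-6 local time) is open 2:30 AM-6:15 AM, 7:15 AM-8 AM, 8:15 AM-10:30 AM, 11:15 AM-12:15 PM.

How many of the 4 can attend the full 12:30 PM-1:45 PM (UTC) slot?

Luca in UTC: 12:00-12:30, 13:30-14:00, 15:45-18:45 (add 3h to convert from UTC-3).
Bianca in UTC: 10:00-10:30, 10:45-11:15, 12:15-14:30, 15:45-18:30 (add 7h to convert from UTC-7).
Zara in UTC: 09:15-15:30, 17:15-18:15 (add 7h to convert from UTC-7).
Hiro in UTC: 08:30-12:15, 13:15-14:00, 14:15-16:30, 17:15-18:15 (add 6h to convert from UTC-6).
Bianca and Zara can make the full 12:30-13:45 slot — that's 2.

2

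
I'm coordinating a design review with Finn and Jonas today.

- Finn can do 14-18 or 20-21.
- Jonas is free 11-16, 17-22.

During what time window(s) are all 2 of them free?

14:00-16:00, 17:00-18:00, 20:00-21:00

Finn ∩ Jonas: 14:00-16:00, 17:00-18:00, 20:00-21:00.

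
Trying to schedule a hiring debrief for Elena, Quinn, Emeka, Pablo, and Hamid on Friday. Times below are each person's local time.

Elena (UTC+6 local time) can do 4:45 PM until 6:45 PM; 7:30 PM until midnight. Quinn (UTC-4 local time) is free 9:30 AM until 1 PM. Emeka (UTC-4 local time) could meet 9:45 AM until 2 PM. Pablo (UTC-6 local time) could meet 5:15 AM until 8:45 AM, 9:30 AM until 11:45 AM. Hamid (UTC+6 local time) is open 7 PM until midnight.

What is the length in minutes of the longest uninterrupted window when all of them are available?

90

Elena in UTC: 10:45-12:45, 13:30-18:00 (subtract 6h to convert from UTC+6).
Quinn in UTC: 13:30-17:00 (add 4h to convert from UTC-4).
Emeka in UTC: 13:45-18:00 (add 4h to convert from UTC-4).
Pablo in UTC: 11:15-14:45, 15:30-17:45 (add 6h to convert from UTC-6).
Hamid in UTC: 13:00-18:00 (subtract 6h to convert from UTC+6).
Elena ∩ Quinn: 13:30-17:00.
Elena ∩ Quinn ∩ Emeka: 13:45-17:00.
Elena ∩ Quinn ∩ Emeka ∩ Pablo: 13:45-14:45, 15:30-17:00.
Elena ∩ Quinn ∩ Emeka ∩ Pablo ∩ Hamid: 13:45-14:45, 15:30-17:00.
Those are the intersection windows.
The longest is 15:30-17:00 at 90 minutes.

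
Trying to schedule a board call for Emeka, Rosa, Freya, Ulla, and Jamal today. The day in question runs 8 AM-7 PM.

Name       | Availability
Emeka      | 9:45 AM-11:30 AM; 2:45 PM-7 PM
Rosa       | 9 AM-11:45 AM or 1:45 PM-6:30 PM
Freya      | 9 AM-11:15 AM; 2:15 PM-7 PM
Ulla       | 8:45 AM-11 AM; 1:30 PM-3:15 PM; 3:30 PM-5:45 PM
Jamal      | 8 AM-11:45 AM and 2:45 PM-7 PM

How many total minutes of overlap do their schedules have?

Emeka ∩ Rosa: 09:45-11:30, 14:45-18:30.
Emeka ∩ Rosa ∩ Freya: 09:45-11:15, 14:45-18:30.
Emeka ∩ Rosa ∩ Freya ∩ Ulla: 09:45-11:00, 14:45-15:15, 15:30-17:45.
Emeka ∩ Rosa ∩ Freya ∩ Ulla ∩ Jamal: 09:45-11:00, 14:45-15:15, 15:30-17:45.
So the common availability across everyone is 09:45-11:00, 14:45-15:15, 15:30-17:45.
Summing the common windows: 75 + 30 + 135 = 240 minutes.

240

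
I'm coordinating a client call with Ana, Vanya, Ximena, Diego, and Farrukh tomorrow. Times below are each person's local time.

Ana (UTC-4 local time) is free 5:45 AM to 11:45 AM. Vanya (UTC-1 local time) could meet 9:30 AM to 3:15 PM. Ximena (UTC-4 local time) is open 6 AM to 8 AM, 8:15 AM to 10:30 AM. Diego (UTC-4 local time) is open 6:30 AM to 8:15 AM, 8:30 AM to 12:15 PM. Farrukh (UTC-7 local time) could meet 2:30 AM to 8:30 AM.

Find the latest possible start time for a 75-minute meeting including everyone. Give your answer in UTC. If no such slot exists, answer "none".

13:15

Ana in UTC: 09:45-15:45 (add 4h to convert from UTC-4).
Vanya in UTC: 10:30-16:15 (add 1h to convert from UTC-1).
Ximena in UTC: 10:00-12:00, 12:15-14:30 (add 4h to convert from UTC-4).
Diego in UTC: 10:30-12:15, 12:30-16:15 (add 4h to convert from UTC-4).
Farrukh in UTC: 09:30-15:30 (add 7h to convert from UTC-7).
Ana ∩ Vanya: 10:30-15:45.
Ana ∩ Vanya ∩ Ximena: 10:30-12:00, 12:15-14:30.
Ana ∩ Vanya ∩ Ximena ∩ Diego: 10:30-12:00, 12:30-14:30.
Ana ∩ Vanya ∩ Ximena ∩ Diego ∩ Farrukh: 10:30-12:00, 12:30-14:30.
So the common availability across everyone is 10:30-12:00, 12:30-14:30.
The last common window of at least 75 minutes is 12:30-14:30; a 75-minute meeting can start as late as 13:15 and still end by 14:30.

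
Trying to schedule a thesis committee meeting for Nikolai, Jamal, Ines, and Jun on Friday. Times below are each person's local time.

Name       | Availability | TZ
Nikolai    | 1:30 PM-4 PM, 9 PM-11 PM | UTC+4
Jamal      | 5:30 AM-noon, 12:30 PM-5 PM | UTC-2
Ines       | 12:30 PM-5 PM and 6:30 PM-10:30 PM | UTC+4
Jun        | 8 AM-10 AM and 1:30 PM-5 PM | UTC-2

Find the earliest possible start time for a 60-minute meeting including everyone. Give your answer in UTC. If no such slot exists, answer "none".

Nikolai in UTC: 09:30-12:00, 17:00-19:00 (subtract 4h to convert from UTC+4).
Jamal in UTC: 07:30-14:00, 14:30-19:00 (add 2h to convert from UTC-2).
Ines in UTC: 08:30-13:00, 14:30-18:30 (subtract 4h to convert from UTC+4).
Jun in UTC: 10:00-12:00, 15:30-19:00 (add 2h to convert from UTC-2).
Nikolai ∩ Jamal: 09:30-12:00, 17:00-19:00.
Nikolai ∩ Jamal ∩ Ines: 09:30-12:00, 17:00-18:30.
Nikolai ∩ Jamal ∩ Ines ∩ Jun: 10:00-12:00, 17:00-18:30.
The first common window of at least 60 minutes is 10:00-12:00, so the earliest start is 10:00.

10:00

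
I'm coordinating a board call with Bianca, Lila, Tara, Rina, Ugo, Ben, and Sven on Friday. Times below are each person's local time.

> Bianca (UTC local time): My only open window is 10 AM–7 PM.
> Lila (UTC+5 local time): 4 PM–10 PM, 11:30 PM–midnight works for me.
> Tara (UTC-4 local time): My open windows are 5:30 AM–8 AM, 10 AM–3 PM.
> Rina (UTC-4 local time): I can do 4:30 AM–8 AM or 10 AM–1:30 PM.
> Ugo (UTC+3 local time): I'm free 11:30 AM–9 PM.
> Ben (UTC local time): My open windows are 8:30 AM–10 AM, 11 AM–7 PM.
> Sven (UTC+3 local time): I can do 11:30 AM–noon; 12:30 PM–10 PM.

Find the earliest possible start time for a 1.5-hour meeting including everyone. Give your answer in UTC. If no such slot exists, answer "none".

Bianca in UTC: 10:00-19:00.
Lila in UTC: 11:00-17:00, 18:30-19:00 (subtract 5h to convert from UTC+5).
Tara in UTC: 09:30-12:00, 14:00-19:00 (add 4h to convert from UTC-4).
Rina in UTC: 08:30-12:00, 14:00-17:30 (add 4h to convert from UTC-4).
Ugo in UTC: 08:30-18:00 (subtract 3h to convert from UTC+3).
Ben in UTC: 08:30-10:00, 11:00-19:00.
Sven in UTC: 08:30-09:00, 09:30-19:00 (subtract 3h to convert from UTC+3).
Bianca ∩ Lila: 11:00-17:00, 18:30-19:00.
Bianca ∩ Lila ∩ Tara: 11:00-12:00, 14:00-17:00, 18:30-19:00.
Bianca ∩ Lila ∩ Tara ∩ Rina: 11:00-12:00, 14:00-17:00.
Bianca ∩ Lila ∩ Tara ∩ Rina ∩ Ugo: 11:00-12:00, 14:00-17:00.
Bianca ∩ Lila ∩ Tara ∩ Rina ∩ Ugo ∩ Ben: 11:00-12:00, 14:00-17:00.
Bianca ∩ Lila ∩ Tara ∩ Rina ∩ Ugo ∩ Ben ∩ Sven: 11:00-12:00, 14:00-17:00.
Those are the intersection windows.
The first common window of at least 90 minutes is 14:00-17:00, so the earliest start is 14:00.

14:00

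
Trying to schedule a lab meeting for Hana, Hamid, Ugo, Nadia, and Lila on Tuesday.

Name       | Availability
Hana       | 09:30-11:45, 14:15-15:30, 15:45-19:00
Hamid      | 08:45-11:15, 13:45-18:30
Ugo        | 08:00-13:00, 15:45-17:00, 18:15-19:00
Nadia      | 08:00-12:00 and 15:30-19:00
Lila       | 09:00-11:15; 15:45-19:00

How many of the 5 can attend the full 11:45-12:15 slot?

Ugo can make the full 11:45-12:15 slot — that's 1.

1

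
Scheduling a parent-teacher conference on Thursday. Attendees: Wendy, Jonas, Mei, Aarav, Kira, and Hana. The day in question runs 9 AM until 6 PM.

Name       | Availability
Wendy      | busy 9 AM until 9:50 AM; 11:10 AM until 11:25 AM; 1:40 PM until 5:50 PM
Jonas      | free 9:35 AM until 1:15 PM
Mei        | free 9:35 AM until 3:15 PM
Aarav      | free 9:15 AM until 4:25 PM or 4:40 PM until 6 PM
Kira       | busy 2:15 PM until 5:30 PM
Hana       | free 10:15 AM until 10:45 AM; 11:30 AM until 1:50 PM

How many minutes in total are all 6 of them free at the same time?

Wendy free: 09:50-11:10, 11:25-13:40, 17:50-18:00 (invert busy blocks within the working day).
Jonas free: 09:35-13:15.
Mei free: 09:35-15:15.
Aarav free: 09:15-16:25, 16:40-18:00.
Kira free: 09:00-14:15, 17:30-18:00 (invert busy blocks within the working day).
Hana free: 10:15-10:45, 11:30-13:50.
Wendy ∩ Jonas: 09:50-11:10, 11:25-13:15.
Wendy ∩ Jonas ∩ Mei: 09:50-11:10, 11:25-13:15.
Wendy ∩ Jonas ∩ Mei ∩ Aarav: 09:50-11:10, 11:25-13:15.
Wendy ∩ Jonas ∩ Mei ∩ Aarav ∩ Kira: 09:50-11:10, 11:25-13:15.
Wendy ∩ Jonas ∩ Mei ∩ Aarav ∩ Kira ∩ Hana: 10:15-10:45, 11:30-13:15.
Summing the common windows: 30 + 105 = 135 minutes.

135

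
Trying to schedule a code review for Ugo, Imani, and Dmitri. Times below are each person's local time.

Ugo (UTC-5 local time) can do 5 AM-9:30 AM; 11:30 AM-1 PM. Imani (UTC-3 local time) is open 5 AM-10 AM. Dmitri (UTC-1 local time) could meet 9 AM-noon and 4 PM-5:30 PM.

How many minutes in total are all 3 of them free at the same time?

Ugo in UTC: 10:00-14:30, 16:30-18:00 (add 5h to convert from UTC-5).
Imani in UTC: 08:00-13:00 (add 3h to convert from UTC-3).
Dmitri in UTC: 10:00-13:00, 17:00-18:30 (add 1h to convert from UTC-1).
Ugo ∩ Imani: 10:00-13:00.
Ugo ∩ Imani ∩ Dmitri: 10:00-13:00.
So the common availability across everyone is 10:00-13:00.
That's a single block of 180 minutes.

180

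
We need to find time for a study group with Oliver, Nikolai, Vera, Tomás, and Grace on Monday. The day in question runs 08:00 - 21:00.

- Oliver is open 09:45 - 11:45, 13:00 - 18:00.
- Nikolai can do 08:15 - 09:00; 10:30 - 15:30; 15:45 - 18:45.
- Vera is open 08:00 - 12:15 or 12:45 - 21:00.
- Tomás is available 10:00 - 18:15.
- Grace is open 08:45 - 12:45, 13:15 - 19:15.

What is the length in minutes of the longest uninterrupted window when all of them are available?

Oliver ∩ Nikolai: 10:30-11:45, 13:00-15:30, 15:45-18:00.
Oliver ∩ Nikolai ∩ Vera: 10:30-11:45, 13:00-15:30, 15:45-18:00.
Oliver ∩ Nikolai ∩ Vera ∩ Tomás: 10:30-11:45, 13:00-15:30, 15:45-18:00.
Oliver ∩ Nikolai ∩ Vera ∩ Tomás ∩ Grace: 10:30-11:45, 13:15-15:30, 15:45-18:00.
The longest is 13:15-15:30 at 135 minutes.

135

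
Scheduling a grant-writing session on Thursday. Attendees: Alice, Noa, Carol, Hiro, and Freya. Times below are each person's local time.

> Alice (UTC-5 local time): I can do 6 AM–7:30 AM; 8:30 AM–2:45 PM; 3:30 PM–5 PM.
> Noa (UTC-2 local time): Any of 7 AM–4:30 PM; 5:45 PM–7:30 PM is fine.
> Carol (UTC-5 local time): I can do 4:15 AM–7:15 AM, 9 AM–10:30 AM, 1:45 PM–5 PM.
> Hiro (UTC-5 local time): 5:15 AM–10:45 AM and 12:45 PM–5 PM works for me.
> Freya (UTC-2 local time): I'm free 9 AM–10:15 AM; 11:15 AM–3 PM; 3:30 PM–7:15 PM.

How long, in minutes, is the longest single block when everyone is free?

90

Alice in UTC: 11:00-12:30, 13:30-19:45, 20:30-22:00 (add 5h to convert from UTC-5).
Noa in UTC: 09:00-18:30, 19:45-21:30 (add 2h to convert from UTC-2).
Carol in UTC: 09:15-12:15, 14:00-15:30, 18:45-22:00 (add 5h to convert from UTC-5).
Hiro in UTC: 10:15-15:45, 17:45-22:00 (add 5h to convert from UTC-5).
Freya in UTC: 11:00-12:15, 13:15-17:00, 17:30-21:15 (add 2h to convert from UTC-2).
Alice ∩ Noa: 11:00-12:30, 13:30-18:30, 20:30-21:30.
Alice ∩ Noa ∩ Carol: 11:00-12:15, 14:00-15:30, 20:30-21:30.
Alice ∩ Noa ∩ Carol ∩ Hiro: 11:00-12:15, 14:00-15:30, 20:30-21:30.
Alice ∩ Noa ∩ Carol ∩ Hiro ∩ Freya: 11:00-12:15, 14:00-15:30, 20:30-21:15.
So the common availability across everyone is 11:00-12:15, 14:00-15:30, 20:30-21:15.
The longest is 14:00-15:30 at 90 minutes.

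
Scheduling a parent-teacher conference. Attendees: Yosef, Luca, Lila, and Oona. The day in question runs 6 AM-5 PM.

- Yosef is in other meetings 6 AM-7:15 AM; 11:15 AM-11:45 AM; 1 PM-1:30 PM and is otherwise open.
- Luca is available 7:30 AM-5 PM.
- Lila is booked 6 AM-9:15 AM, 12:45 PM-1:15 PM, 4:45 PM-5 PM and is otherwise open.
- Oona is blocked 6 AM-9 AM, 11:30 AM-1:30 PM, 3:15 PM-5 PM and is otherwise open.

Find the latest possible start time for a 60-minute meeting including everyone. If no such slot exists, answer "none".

14:15

Yosef free: 07:15-11:15, 11:45-13:00, 13:30-17:00 (invert busy blocks within the working day).
Luca free: 07:30-17:00.
Lila free: 09:15-12:45, 13:15-16:45 (invert busy blocks within the working day).
Oona free: 09:00-11:30, 13:30-15:15 (invert busy blocks within the working day).
Yosef ∩ Luca: 07:30-11:15, 11:45-13:00, 13:30-17:00.
Yosef ∩ Luca ∩ Lila: 09:15-11:15, 11:45-12:45, 13:30-16:45.
Yosef ∩ Luca ∩ Lila ∩ Oona: 09:15-11:15, 13:30-15:15.
So the common availability across everyone is 09:15-11:15, 13:30-15:15.
The last common window of at least 60 minutes is 13:30-15:15; a 60-minute meeting can start as late as 14:15 and still end by 15:15.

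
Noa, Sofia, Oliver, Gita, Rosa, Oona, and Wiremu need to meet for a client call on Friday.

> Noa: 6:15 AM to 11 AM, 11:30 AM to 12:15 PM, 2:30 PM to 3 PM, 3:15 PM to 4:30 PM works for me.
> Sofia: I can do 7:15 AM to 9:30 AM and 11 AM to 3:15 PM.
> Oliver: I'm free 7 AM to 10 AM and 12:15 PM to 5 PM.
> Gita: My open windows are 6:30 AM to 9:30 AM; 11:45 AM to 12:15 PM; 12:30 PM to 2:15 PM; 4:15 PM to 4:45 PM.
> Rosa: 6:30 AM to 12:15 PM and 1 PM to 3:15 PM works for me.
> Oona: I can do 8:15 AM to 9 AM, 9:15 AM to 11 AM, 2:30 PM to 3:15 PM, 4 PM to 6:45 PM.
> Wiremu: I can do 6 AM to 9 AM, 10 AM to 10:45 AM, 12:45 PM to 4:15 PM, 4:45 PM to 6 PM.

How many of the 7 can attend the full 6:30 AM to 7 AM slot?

4

Noa, Gita, Rosa, and Wiremu can make the full 06:30-07:00 slot — that's 4.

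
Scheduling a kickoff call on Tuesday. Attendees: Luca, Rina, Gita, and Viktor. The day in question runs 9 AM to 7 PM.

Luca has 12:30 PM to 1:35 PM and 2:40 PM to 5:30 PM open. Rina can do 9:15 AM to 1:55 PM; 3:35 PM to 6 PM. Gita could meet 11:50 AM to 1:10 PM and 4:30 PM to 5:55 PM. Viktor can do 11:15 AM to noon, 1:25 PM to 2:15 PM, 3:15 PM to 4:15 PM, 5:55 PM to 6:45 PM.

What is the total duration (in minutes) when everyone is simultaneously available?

0

Luca ∩ Rina: 12:30-13:35, 15:35-17:30.
Luca ∩ Rina ∩ Gita: 12:30-13:10, 16:30-17:30.
Luca ∩ Rina ∩ Gita ∩ Viktor: ∅.
There is no time when everyone is free.
There is no common window, so the total is 0 minutes.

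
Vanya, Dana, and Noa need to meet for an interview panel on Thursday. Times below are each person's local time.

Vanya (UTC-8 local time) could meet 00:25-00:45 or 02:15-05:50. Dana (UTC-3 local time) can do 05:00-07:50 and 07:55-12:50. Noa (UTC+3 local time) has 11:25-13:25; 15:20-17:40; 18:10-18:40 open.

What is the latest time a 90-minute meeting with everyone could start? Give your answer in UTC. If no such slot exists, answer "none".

12:20

Vanya in UTC: 08:25-08:45, 10:15-13:50 (add 8h to convert from UTC-8).
Dana in UTC: 08:00-10:50, 10:55-15:50 (add 3h to convert from UTC-3).
Noa in UTC: 08:25-10:25, 12:20-14:40, 15:10-15:40 (subtract 3h to convert from UTC+3).
Vanya ∩ Dana: 08:25-08:45, 10:15-10:50, 10:55-13:50.
Vanya ∩ Dana ∩ Noa: 08:25-08:45, 10:15-10:25, 12:20-13:50.
So the common availability across everyone is 08:25-08:45, 10:15-10:25, 12:20-13:50.
The last common window of at least 90 minutes is 12:20-13:50; a 90-minute meeting can start as late as 12:20 and still end by 13:50.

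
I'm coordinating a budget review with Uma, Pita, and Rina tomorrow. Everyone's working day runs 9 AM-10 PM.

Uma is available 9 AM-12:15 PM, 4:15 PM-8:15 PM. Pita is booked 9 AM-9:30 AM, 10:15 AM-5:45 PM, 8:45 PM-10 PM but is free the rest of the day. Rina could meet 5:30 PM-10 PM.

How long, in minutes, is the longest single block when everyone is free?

Uma free: 09:00-12:15, 16:15-20:15.
Pita free: 09:30-10:15, 17:45-20:45 (invert busy blocks within the working day).
Rina free: 17:30-22:00.
Uma ∩ Pita: 09:30-10:15, 17:45-20:15.
Uma ∩ Pita ∩ Rina: 17:45-20:15.
Those are the intersection windows.
The longest is 17:45-20:15 at 150 minutes.

150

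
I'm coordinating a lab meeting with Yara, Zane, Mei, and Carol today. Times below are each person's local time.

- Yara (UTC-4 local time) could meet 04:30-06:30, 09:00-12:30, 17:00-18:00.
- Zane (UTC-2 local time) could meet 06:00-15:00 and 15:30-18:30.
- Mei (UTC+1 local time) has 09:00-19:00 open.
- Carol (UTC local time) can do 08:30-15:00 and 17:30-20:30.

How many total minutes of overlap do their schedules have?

240

Yara in UTC: 08:30-10:30, 13:00-16:30, 21:00-22:00 (add 4h to convert from UTC-4).
Zane in UTC: 08:00-17:00, 17:30-20:30 (add 2h to convert from UTC-2).
Mei in UTC: 08:00-18:00 (subtract 1h to convert from UTC+1).
Carol in UTC: 08:30-15:00, 17:30-20:30.
Yara ∩ Zane: 08:30-10:30, 13:00-16:30.
Yara ∩ Zane ∩ Mei: 08:30-10:30, 13:00-16:30.
Yara ∩ Zane ∩ Mei ∩ Carol: 08:30-10:30, 13:00-15:00.
Summing the common windows: 120 + 120 = 240 minutes.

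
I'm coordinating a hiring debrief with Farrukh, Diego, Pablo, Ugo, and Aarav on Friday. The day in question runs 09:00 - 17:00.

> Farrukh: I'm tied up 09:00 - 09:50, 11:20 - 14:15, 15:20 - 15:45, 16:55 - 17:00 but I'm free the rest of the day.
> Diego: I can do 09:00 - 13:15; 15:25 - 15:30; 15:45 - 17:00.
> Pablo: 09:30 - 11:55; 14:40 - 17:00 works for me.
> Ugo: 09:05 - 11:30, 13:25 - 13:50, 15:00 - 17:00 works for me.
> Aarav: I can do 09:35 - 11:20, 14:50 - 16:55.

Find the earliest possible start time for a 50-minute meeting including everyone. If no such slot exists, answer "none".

09:50

Farrukh free: 09:50-11:20, 14:15-15:20, 15:45-16:55 (invert busy blocks within the working day).
Diego free: 09:00-13:15, 15:25-15:30, 15:45-17:00.
Pablo free: 09:30-11:55, 14:40-17:00.
Ugo free: 09:05-11:30, 13:25-13:50, 15:00-17:00.
Aarav free: 09:35-11:20, 14:50-16:55.
Farrukh ∩ Diego: 09:50-11:20, 15:45-16:55.
Farrukh ∩ Diego ∩ Pablo: 09:50-11:20, 15:45-16:55.
Farrukh ∩ Diego ∩ Pablo ∩ Ugo: 09:50-11:20, 15:45-16:55.
Farrukh ∩ Diego ∩ Pablo ∩ Ugo ∩ Aarav: 09:50-11:20, 15:45-16:55.
Those are the intersection windows.
The first common window of at least 50 minutes is 09:50-11:20, so the earliest start is 09:50.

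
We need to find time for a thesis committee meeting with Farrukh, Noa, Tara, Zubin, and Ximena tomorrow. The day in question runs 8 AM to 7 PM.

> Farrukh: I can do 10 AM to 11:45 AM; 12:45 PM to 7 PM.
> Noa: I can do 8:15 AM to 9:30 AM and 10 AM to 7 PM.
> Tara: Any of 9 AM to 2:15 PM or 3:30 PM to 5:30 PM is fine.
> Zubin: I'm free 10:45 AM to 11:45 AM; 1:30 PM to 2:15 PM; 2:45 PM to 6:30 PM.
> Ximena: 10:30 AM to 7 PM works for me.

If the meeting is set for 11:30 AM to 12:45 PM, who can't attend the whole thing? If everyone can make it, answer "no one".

Farrukh: not fully free for 11:30-12:45. Noa: free for 11:30-12:45. Tara: free for 11:30-12:45. Zubin: not fully free for 11:30-12:45. Ximena: free for 11:30-12:45.

Farrukh, Zubin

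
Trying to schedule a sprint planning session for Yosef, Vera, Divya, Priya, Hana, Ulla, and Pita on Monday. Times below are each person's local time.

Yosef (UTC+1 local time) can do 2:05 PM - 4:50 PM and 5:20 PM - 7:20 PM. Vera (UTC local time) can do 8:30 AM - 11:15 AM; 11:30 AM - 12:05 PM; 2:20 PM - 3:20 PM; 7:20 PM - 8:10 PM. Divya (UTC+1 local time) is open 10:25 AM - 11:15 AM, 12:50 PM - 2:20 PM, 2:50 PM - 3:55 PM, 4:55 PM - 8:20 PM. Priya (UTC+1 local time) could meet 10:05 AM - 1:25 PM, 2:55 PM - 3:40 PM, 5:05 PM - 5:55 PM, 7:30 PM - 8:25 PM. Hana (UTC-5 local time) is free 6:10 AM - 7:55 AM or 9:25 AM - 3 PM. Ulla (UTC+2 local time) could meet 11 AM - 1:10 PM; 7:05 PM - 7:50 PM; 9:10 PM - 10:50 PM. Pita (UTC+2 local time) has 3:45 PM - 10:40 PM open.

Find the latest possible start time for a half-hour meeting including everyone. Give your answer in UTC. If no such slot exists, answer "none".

Yosef in UTC: 13:05-15:50, 16:20-18:20 (subtract 1h to convert from UTC+1).
Vera in UTC: 08:30-11:15, 11:30-12:05, 14:20-15:20, 19:20-20:10.
Divya in UTC: 09:25-10:15, 11:50-13:20, 13:50-14:55, 15:55-19:20 (subtract 1h to convert from UTC+1).
Priya in UTC: 09:05-12:25, 13:55-14:40, 16:05-16:55, 18:30-19:25 (subtract 1h to convert from UTC+1).
Hana in UTC: 11:10-12:55, 14:25-20:00 (add 5h to convert from UTC-5).
Ulla in UTC: 09:00-11:10, 17:05-17:50, 19:10-20:50 (subtract 2h to convert from UTC+2).
Pita in UTC: 13:45-20:40 (subtract 2h to convert from UTC+2).
Yosef ∩ Vera: 14:20-15:20.
Yosef ∩ Vera ∩ Divya: 14:20-14:55.
Yosef ∩ Vera ∩ Divya ∩ Priya: 14:20-14:40.
Yosef ∩ Vera ∩ Divya ∩ Priya ∩ Hana: 14:25-14:40.
Yosef ∩ Vera ∩ Divya ∩ Priya ∩ Hana ∩ Ulla: ∅.
Yosef ∩ Vera ∩ Divya ∩ Priya ∩ Hana ∩ Ulla ∩ Pita: ∅.
There is no time when everyone is free.
No common window is at least 30 minutes long.

none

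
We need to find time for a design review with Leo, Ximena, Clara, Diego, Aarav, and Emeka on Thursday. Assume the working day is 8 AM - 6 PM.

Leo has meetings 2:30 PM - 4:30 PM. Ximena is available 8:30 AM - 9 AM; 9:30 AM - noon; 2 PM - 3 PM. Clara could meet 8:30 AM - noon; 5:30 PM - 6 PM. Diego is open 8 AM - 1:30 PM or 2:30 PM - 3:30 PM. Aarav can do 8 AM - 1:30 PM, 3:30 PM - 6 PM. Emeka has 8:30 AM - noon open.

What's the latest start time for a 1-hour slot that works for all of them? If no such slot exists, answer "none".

11:00

Leo free: 08:00-14:30, 16:30-18:00 (invert busy blocks within the working day).
Ximena free: 08:30-09:00, 09:30-12:00, 14:00-15:00.
Clara free: 08:30-12:00, 17:30-18:00.
Diego free: 08:00-13:30, 14:30-15:30.
Aarav free: 08:00-13:30, 15:30-18:00.
Emeka free: 08:30-12:00.
Leo ∩ Ximena: 08:30-09:00, 09:30-12:00, 14:00-14:30.
Leo ∩ Ximena ∩ Clara: 08:30-09:00, 09:30-12:00.
Leo ∩ Ximena ∩ Clara ∩ Diego: 08:30-09:00, 09:30-12:00.
Leo ∩ Ximena ∩ Clara ∩ Diego ∩ Aarav: 08:30-09:00, 09:30-12:00.
Leo ∩ Ximena ∩ Clara ∩ Diego ∩ Aarav ∩ Emeka: 08:30-09:00, 09:30-12:00.
The last common window of at least 60 minutes is 09:30-12:00; a 60-minute meeting can start as late as 11:00 and still end by 12:00.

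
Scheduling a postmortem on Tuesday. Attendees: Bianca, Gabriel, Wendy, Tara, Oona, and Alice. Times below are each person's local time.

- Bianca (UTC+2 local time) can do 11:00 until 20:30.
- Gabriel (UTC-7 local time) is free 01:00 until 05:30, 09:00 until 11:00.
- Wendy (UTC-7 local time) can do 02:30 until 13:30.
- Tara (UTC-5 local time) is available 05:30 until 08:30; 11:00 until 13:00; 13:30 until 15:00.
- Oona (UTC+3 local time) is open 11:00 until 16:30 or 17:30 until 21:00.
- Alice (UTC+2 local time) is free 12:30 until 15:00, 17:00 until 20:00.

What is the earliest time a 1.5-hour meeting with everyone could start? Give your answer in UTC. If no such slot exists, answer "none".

Bianca in UTC: 09:00-18:30 (subtract 2h to convert from UTC+2).
Gabriel in UTC: 08:00-12:30, 16:00-18:00 (add 7h to convert from UTC-7).
Wendy in UTC: 09:30-20:30 (add 7h to convert from UTC-7).
Tara in UTC: 10:30-13:30, 16:00-18:00, 18:30-20:00 (add 5h to convert from UTC-5).
Oona in UTC: 08:00-13:30, 14:30-18:00 (subtract 3h to convert from UTC+3).
Alice in UTC: 10:30-13:00, 15:00-18:00 (subtract 2h to convert from UTC+2).
Bianca ∩ Gabriel: 09:00-12:30, 16:00-18:00.
Bianca ∩ Gabriel ∩ Wendy: 09:30-12:30, 16:00-18:00.
Bianca ∩ Gabriel ∩ Wendy ∩ Tara: 10:30-12:30, 16:00-18:00.
Bianca ∩ Gabriel ∩ Wendy ∩ Tara ∩ Oona: 10:30-12:30, 16:00-18:00.
Bianca ∩ Gabriel ∩ Wendy ∩ Tara ∩ Oona ∩ Alice: 10:30-12:30, 16:00-18:00.
So the common availability across everyone is 10:30-12:30, 16:00-18:00.
The first common window of at least 90 minutes is 10:30-12:30, so the earliest start is 10:30.

10:30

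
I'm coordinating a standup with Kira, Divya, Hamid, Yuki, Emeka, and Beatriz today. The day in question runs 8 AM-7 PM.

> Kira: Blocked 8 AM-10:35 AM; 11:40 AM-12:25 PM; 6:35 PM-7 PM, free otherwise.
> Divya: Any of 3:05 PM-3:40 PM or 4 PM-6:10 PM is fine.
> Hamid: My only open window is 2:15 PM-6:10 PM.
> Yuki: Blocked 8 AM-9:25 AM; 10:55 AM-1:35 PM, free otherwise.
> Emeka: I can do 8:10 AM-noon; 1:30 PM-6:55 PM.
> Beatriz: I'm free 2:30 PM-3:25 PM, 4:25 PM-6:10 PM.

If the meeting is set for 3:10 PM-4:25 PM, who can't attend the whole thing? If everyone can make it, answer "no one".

Kira free: 10:35-11:40, 12:25-18:35 (invert busy blocks within the working day).
Divya free: 15:05-15:40, 16:00-18:10.
Hamid free: 14:15-18:10.
Yuki free: 09:25-10:55, 13:35-19:00 (invert busy blocks within the working day).
Emeka free: 08:10-12:00, 13:30-18:55.
Beatriz free: 14:30-15:25, 16:25-18:10.
Kira: free for 15:10-16:25. Divya: not fully free for 15:10-16:25. Hamid: free for 15:10-16:25. Yuki: free for 15:10-16:25. Emeka: free for 15:10-16:25. Beatriz: not fully free for 15:10-16:25.

Beatriz, Divya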